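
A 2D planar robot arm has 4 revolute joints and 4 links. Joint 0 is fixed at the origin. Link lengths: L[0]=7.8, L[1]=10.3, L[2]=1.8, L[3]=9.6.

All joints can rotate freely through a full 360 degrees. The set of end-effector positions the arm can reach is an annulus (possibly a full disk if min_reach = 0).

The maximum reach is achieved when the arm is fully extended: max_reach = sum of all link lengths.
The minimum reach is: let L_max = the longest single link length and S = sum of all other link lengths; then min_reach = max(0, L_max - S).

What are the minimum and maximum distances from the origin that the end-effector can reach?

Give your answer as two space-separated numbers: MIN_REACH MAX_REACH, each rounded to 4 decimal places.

Answer: 0.0000 29.5000

Derivation:
Link lengths: [7.8, 10.3, 1.8, 9.6]
max_reach = 7.8 + 10.3 + 1.8 + 9.6 = 29.5
L_max = max([7.8, 10.3, 1.8, 9.6]) = 10.3
S (sum of others) = 29.5 - 10.3 = 19.2
min_reach = max(0, 10.3 - 19.2) = max(0, -8.9) = 0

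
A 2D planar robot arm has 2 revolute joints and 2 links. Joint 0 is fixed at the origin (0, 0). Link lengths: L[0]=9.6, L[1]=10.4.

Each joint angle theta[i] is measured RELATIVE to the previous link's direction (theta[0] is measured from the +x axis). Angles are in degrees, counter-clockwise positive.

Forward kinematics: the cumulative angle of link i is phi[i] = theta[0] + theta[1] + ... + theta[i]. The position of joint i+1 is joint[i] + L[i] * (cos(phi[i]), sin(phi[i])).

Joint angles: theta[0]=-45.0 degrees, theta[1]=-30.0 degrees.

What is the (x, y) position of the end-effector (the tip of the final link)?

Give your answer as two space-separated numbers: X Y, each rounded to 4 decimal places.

Answer: 9.4799 -16.8339

Derivation:
joint[0] = (0.0000, 0.0000)  (base)
link 0: phi[0] = -45 = -45 deg
  cos(-45 deg) = 0.7071, sin(-45 deg) = -0.7071
  joint[1] = (0.0000, 0.0000) + 9.6 * (0.7071, -0.7071) = (0.0000 + 6.7882, 0.0000 + -6.7882) = (6.7882, -6.7882)
link 1: phi[1] = -45 + -30 = -75 deg
  cos(-75 deg) = 0.2588, sin(-75 deg) = -0.9659
  joint[2] = (6.7882, -6.7882) + 10.4 * (0.2588, -0.9659) = (6.7882 + 2.6917, -6.7882 + -10.0456) = (9.4799, -16.8339)
End effector: (9.4799, -16.8339)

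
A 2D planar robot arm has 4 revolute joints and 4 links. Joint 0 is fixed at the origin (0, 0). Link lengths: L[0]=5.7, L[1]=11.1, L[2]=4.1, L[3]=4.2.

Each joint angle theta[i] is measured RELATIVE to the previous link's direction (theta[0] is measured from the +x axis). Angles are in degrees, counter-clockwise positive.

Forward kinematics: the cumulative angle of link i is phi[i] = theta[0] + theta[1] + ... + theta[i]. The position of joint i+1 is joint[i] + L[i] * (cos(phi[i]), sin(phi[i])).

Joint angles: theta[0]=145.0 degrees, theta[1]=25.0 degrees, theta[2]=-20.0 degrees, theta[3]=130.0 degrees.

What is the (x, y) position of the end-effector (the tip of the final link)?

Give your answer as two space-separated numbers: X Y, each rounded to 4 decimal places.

joint[0] = (0.0000, 0.0000)  (base)
link 0: phi[0] = 145 = 145 deg
  cos(145 deg) = -0.8192, sin(145 deg) = 0.5736
  joint[1] = (0.0000, 0.0000) + 5.7 * (-0.8192, 0.5736) = (0.0000 + -4.6692, 0.0000 + 3.2694) = (-4.6692, 3.2694)
link 1: phi[1] = 145 + 25 = 170 deg
  cos(170 deg) = -0.9848, sin(170 deg) = 0.1736
  joint[2] = (-4.6692, 3.2694) + 11.1 * (-0.9848, 0.1736) = (-4.6692 + -10.9314, 3.2694 + 1.9275) = (-15.6005, 5.1969)
link 2: phi[2] = 145 + 25 + -20 = 150 deg
  cos(150 deg) = -0.8660, sin(150 deg) = 0.5000
  joint[3] = (-15.6005, 5.1969) + 4.1 * (-0.8660, 0.5000) = (-15.6005 + -3.5507, 5.1969 + 2.0500) = (-19.1512, 7.2469)
link 3: phi[3] = 145 + 25 + -20 + 130 = 280 deg
  cos(280 deg) = 0.1736, sin(280 deg) = -0.9848
  joint[4] = (-19.1512, 7.2469) + 4.2 * (0.1736, -0.9848) = (-19.1512 + 0.7293, 7.2469 + -4.1362) = (-18.4219, 3.1107)
End effector: (-18.4219, 3.1107)

Answer: -18.4219 3.1107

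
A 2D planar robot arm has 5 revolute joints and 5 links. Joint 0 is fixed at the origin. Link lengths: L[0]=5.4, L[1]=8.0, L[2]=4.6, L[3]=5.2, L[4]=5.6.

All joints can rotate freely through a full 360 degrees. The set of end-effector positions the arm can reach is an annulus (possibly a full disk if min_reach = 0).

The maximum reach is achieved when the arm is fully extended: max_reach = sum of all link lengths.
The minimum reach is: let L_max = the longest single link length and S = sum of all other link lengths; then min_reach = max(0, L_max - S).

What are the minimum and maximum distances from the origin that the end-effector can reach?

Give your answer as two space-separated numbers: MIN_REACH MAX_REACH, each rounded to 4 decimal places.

Answer: 0.0000 28.8000

Derivation:
Link lengths: [5.4, 8.0, 4.6, 5.2, 5.6]
max_reach = 5.4 + 8 + 4.6 + 5.2 + 5.6 = 28.8
L_max = max([5.4, 8.0, 4.6, 5.2, 5.6]) = 8
S (sum of others) = 28.8 - 8 = 20.8
min_reach = max(0, 8 - 20.8) = max(0, -12.8) = 0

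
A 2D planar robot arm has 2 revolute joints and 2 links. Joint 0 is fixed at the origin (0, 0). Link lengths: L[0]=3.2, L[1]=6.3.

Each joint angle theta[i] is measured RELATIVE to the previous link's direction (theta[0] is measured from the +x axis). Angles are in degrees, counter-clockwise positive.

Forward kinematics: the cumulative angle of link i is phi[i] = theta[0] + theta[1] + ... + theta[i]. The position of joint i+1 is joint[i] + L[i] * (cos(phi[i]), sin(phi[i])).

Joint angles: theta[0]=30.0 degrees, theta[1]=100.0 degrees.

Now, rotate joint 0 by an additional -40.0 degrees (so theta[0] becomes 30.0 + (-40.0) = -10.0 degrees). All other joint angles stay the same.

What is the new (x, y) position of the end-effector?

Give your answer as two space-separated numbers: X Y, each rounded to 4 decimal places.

joint[0] = (0.0000, 0.0000)  (base)
link 0: phi[0] = -10 = -10 deg
  cos(-10 deg) = 0.9848, sin(-10 deg) = -0.1736
  joint[1] = (0.0000, 0.0000) + 3.2 * (0.9848, -0.1736) = (0.0000 + 3.1514, 0.0000 + -0.5557) = (3.1514, -0.5557)
link 1: phi[1] = -10 + 100 = 90 deg
  cos(90 deg) = 0.0000, sin(90 deg) = 1.0000
  joint[2] = (3.1514, -0.5557) + 6.3 * (0.0000, 1.0000) = (3.1514 + 0.0000, -0.5557 + 6.3000) = (3.1514, 5.7443)
End effector: (3.1514, 5.7443)

Answer: 3.1514 5.7443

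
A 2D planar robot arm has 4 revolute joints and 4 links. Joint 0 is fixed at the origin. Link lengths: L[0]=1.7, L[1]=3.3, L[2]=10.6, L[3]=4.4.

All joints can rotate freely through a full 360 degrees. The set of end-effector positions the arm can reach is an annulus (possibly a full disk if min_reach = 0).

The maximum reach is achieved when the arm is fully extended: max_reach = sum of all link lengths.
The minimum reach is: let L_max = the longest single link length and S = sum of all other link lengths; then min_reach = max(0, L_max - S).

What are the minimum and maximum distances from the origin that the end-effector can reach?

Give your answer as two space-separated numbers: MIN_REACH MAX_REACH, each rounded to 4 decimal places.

Answer: 1.2000 20.0000

Derivation:
Link lengths: [1.7, 3.3, 10.6, 4.4]
max_reach = 1.7 + 3.3 + 10.6 + 4.4 = 20
L_max = max([1.7, 3.3, 10.6, 4.4]) = 10.6
S (sum of others) = 20 - 10.6 = 9.4
min_reach = max(0, 10.6 - 9.4) = max(0, 1.2) = 1.2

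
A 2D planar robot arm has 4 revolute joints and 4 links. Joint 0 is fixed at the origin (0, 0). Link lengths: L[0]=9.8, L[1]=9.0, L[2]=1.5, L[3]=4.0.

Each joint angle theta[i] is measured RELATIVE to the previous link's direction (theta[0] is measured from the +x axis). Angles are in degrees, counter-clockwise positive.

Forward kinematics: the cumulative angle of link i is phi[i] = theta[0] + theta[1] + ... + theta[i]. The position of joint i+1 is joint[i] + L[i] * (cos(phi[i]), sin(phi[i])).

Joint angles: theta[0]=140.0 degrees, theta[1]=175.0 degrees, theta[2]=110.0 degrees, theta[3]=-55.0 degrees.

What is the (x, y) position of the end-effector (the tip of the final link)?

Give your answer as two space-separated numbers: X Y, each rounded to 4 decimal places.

joint[0] = (0.0000, 0.0000)  (base)
link 0: phi[0] = 140 = 140 deg
  cos(140 deg) = -0.7660, sin(140 deg) = 0.6428
  joint[1] = (0.0000, 0.0000) + 9.8 * (-0.7660, 0.6428) = (0.0000 + -7.5072, 0.0000 + 6.2993) = (-7.5072, 6.2993)
link 1: phi[1] = 140 + 175 = 315 deg
  cos(315 deg) = 0.7071, sin(315 deg) = -0.7071
  joint[2] = (-7.5072, 6.2993) + 9 * (0.7071, -0.7071) = (-7.5072 + 6.3640, 6.2993 + -6.3640) = (-1.1433, -0.0646)
link 2: phi[2] = 140 + 175 + 110 = 425 deg
  cos(425 deg) = 0.4226, sin(425 deg) = 0.9063
  joint[3] = (-1.1433, -0.0646) + 1.5 * (0.4226, 0.9063) = (-1.1433 + 0.6339, -0.0646 + 1.3595) = (-0.5093, 1.2948)
link 3: phi[3] = 140 + 175 + 110 + -55 = 370 deg
  cos(370 deg) = 0.9848, sin(370 deg) = 0.1736
  joint[4] = (-0.5093, 1.2948) + 4 * (0.9848, 0.1736) = (-0.5093 + 3.9392, 1.2948 + 0.6946) = (3.4299, 1.9894)
End effector: (3.4299, 1.9894)

Answer: 3.4299 1.9894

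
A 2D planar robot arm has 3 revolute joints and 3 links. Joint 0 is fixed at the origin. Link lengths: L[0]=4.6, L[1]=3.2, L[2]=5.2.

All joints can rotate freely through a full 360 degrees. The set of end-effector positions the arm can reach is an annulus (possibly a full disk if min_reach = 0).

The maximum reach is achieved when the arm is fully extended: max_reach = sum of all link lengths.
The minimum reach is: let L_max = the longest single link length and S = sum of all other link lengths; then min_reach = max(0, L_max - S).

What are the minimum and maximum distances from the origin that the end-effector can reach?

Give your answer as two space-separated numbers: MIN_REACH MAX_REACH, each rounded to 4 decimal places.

Answer: 0.0000 13.0000

Derivation:
Link lengths: [4.6, 3.2, 5.2]
max_reach = 4.6 + 3.2 + 5.2 = 13
L_max = max([4.6, 3.2, 5.2]) = 5.2
S (sum of others) = 13 - 5.2 = 7.8
min_reach = max(0, 5.2 - 7.8) = max(0, -2.6) = 0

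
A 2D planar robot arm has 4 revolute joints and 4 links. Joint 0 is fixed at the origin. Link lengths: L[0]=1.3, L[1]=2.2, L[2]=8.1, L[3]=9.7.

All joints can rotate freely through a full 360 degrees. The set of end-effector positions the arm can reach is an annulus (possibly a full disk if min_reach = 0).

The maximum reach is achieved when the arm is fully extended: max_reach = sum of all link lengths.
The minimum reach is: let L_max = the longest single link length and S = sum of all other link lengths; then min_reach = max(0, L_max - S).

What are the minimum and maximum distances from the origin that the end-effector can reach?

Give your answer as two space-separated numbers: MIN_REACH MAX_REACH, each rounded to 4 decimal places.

Answer: 0.0000 21.3000

Derivation:
Link lengths: [1.3, 2.2, 8.1, 9.7]
max_reach = 1.3 + 2.2 + 8.1 + 9.7 = 21.3
L_max = max([1.3, 2.2, 8.1, 9.7]) = 9.7
S (sum of others) = 21.3 - 9.7 = 11.6
min_reach = max(0, 9.7 - 11.6) = max(0, -1.9) = 0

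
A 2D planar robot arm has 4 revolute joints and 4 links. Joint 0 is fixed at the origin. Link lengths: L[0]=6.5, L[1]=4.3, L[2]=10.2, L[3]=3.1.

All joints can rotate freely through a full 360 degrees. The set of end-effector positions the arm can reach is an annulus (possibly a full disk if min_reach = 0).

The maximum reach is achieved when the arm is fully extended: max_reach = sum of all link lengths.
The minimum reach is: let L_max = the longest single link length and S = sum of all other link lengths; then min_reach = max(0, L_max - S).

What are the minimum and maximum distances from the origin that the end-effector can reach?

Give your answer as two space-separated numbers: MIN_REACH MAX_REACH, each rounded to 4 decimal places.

Answer: 0.0000 24.1000

Derivation:
Link lengths: [6.5, 4.3, 10.2, 3.1]
max_reach = 6.5 + 4.3 + 10.2 + 3.1 = 24.1
L_max = max([6.5, 4.3, 10.2, 3.1]) = 10.2
S (sum of others) = 24.1 - 10.2 = 13.9
min_reach = max(0, 10.2 - 13.9) = max(0, -3.7) = 0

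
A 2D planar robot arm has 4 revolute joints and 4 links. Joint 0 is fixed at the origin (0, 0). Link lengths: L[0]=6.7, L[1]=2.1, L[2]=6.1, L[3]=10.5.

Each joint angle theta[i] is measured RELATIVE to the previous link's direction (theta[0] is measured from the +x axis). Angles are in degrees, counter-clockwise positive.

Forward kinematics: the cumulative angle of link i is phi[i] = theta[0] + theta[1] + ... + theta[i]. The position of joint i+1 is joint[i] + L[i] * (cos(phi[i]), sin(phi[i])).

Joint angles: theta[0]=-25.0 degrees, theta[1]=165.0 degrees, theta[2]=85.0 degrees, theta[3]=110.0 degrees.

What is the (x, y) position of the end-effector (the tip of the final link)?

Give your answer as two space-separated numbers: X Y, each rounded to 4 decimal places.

joint[0] = (0.0000, 0.0000)  (base)
link 0: phi[0] = -25 = -25 deg
  cos(-25 deg) = 0.9063, sin(-25 deg) = -0.4226
  joint[1] = (0.0000, 0.0000) + 6.7 * (0.9063, -0.4226) = (0.0000 + 6.0723, 0.0000 + -2.8315) = (6.0723, -2.8315)
link 1: phi[1] = -25 + 165 = 140 deg
  cos(140 deg) = -0.7660, sin(140 deg) = 0.6428
  joint[2] = (6.0723, -2.8315) + 2.1 * (-0.7660, 0.6428) = (6.0723 + -1.6087, -2.8315 + 1.3499) = (4.4636, -1.4817)
link 2: phi[2] = -25 + 165 + 85 = 225 deg
  cos(225 deg) = -0.7071, sin(225 deg) = -0.7071
  joint[3] = (4.4636, -1.4817) + 6.1 * (-0.7071, -0.7071) = (4.4636 + -4.3134, -1.4817 + -4.3134) = (0.1502, -5.7950)
link 3: phi[3] = -25 + 165 + 85 + 110 = 335 deg
  cos(335 deg) = 0.9063, sin(335 deg) = -0.4226
  joint[4] = (0.1502, -5.7950) + 10.5 * (0.9063, -0.4226) = (0.1502 + 9.5162, -5.7950 + -4.4375) = (9.6664, -10.2325)
End effector: (9.6664, -10.2325)

Answer: 9.6664 -10.2325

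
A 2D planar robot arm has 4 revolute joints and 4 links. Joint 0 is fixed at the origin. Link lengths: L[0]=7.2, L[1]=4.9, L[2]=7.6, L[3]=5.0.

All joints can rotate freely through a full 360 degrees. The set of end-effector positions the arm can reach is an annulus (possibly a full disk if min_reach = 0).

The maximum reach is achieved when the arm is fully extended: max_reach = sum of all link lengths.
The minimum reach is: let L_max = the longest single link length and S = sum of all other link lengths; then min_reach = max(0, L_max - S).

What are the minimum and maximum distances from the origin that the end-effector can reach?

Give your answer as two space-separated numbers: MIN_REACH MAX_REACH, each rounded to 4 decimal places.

Answer: 0.0000 24.7000

Derivation:
Link lengths: [7.2, 4.9, 7.6, 5.0]
max_reach = 7.2 + 4.9 + 7.6 + 5 = 24.7
L_max = max([7.2, 4.9, 7.6, 5.0]) = 7.6
S (sum of others) = 24.7 - 7.6 = 17.1
min_reach = max(0, 7.6 - 17.1) = max(0, -9.5) = 0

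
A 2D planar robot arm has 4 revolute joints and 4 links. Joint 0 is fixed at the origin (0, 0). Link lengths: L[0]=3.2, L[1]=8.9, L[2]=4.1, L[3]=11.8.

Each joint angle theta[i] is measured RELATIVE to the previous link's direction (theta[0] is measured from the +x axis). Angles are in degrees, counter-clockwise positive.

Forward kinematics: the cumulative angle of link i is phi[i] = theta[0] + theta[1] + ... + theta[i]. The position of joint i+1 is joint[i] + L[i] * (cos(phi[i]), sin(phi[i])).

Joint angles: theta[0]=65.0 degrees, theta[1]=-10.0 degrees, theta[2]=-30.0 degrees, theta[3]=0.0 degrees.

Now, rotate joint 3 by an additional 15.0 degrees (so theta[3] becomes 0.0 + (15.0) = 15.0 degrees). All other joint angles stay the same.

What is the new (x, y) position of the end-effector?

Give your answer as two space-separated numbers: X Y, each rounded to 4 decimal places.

joint[0] = (0.0000, 0.0000)  (base)
link 0: phi[0] = 65 = 65 deg
  cos(65 deg) = 0.4226, sin(65 deg) = 0.9063
  joint[1] = (0.0000, 0.0000) + 3.2 * (0.4226, 0.9063) = (0.0000 + 1.3524, 0.0000 + 2.9002) = (1.3524, 2.9002)
link 1: phi[1] = 65 + -10 = 55 deg
  cos(55 deg) = 0.5736, sin(55 deg) = 0.8192
  joint[2] = (1.3524, 2.9002) + 8.9 * (0.5736, 0.8192) = (1.3524 + 5.1048, 2.9002 + 7.2905) = (6.4572, 10.1906)
link 2: phi[2] = 65 + -10 + -30 = 25 deg
  cos(25 deg) = 0.9063, sin(25 deg) = 0.4226
  joint[3] = (6.4572, 10.1906) + 4.1 * (0.9063, 0.4226) = (6.4572 + 3.7159, 10.1906 + 1.7327) = (10.1731, 11.9234)
link 3: phi[3] = 65 + -10 + -30 + 15 = 40 deg
  cos(40 deg) = 0.7660, sin(40 deg) = 0.6428
  joint[4] = (10.1731, 11.9234) + 11.8 * (0.7660, 0.6428) = (10.1731 + 9.0393, 11.9234 + 7.5849) = (19.2124, 19.5083)
End effector: (19.2124, 19.5083)

Answer: 19.2124 19.5083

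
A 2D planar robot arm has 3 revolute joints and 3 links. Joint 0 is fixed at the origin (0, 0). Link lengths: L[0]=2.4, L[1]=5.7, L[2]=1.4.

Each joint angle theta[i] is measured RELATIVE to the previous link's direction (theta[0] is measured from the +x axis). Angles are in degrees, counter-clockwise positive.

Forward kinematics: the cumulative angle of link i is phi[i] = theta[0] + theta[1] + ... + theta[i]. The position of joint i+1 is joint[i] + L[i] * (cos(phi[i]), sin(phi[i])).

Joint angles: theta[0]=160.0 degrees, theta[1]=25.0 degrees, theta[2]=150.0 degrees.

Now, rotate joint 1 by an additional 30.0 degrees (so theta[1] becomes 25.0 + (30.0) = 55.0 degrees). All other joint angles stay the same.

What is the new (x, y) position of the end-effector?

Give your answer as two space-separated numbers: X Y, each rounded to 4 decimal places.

joint[0] = (0.0000, 0.0000)  (base)
link 0: phi[0] = 160 = 160 deg
  cos(160 deg) = -0.9397, sin(160 deg) = 0.3420
  joint[1] = (0.0000, 0.0000) + 2.4 * (-0.9397, 0.3420) = (0.0000 + -2.2553, 0.0000 + 0.8208) = (-2.2553, 0.8208)
link 1: phi[1] = 160 + 55 = 215 deg
  cos(215 deg) = -0.8192, sin(215 deg) = -0.5736
  joint[2] = (-2.2553, 0.8208) + 5.7 * (-0.8192, -0.5736) = (-2.2553 + -4.6692, 0.8208 + -3.2694) = (-6.9244, -2.4485)
link 2: phi[2] = 160 + 55 + 150 = 365 deg
  cos(365 deg) = 0.9962, sin(365 deg) = 0.0872
  joint[3] = (-6.9244, -2.4485) + 1.4 * (0.9962, 0.0872) = (-6.9244 + 1.3947, -2.4485 + 0.1220) = (-5.5298, -2.3265)
End effector: (-5.5298, -2.3265)

Answer: -5.5298 -2.3265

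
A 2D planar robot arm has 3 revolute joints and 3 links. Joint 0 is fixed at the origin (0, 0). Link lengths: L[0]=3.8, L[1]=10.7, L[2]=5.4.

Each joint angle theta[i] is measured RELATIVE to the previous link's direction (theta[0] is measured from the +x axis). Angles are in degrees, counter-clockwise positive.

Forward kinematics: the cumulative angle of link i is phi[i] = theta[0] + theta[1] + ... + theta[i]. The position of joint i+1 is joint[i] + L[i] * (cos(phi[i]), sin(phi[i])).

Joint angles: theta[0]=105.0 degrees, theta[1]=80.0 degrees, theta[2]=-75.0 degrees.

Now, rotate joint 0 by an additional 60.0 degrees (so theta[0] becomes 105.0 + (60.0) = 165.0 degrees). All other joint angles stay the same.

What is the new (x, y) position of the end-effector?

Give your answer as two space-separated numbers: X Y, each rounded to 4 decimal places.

joint[0] = (0.0000, 0.0000)  (base)
link 0: phi[0] = 165 = 165 deg
  cos(165 deg) = -0.9659, sin(165 deg) = 0.2588
  joint[1] = (0.0000, 0.0000) + 3.8 * (-0.9659, 0.2588) = (0.0000 + -3.6705, 0.0000 + 0.9835) = (-3.6705, 0.9835)
link 1: phi[1] = 165 + 80 = 245 deg
  cos(245 deg) = -0.4226, sin(245 deg) = -0.9063
  joint[2] = (-3.6705, 0.9835) + 10.7 * (-0.4226, -0.9063) = (-3.6705 + -4.5220, 0.9835 + -9.6975) = (-8.1925, -8.7140)
link 2: phi[2] = 165 + 80 + -75 = 170 deg
  cos(170 deg) = -0.9848, sin(170 deg) = 0.1736
  joint[3] = (-8.1925, -8.7140) + 5.4 * (-0.9848, 0.1736) = (-8.1925 + -5.3180, -8.7140 + 0.9377) = (-13.5105, -7.7763)
End effector: (-13.5105, -7.7763)

Answer: -13.5105 -7.7763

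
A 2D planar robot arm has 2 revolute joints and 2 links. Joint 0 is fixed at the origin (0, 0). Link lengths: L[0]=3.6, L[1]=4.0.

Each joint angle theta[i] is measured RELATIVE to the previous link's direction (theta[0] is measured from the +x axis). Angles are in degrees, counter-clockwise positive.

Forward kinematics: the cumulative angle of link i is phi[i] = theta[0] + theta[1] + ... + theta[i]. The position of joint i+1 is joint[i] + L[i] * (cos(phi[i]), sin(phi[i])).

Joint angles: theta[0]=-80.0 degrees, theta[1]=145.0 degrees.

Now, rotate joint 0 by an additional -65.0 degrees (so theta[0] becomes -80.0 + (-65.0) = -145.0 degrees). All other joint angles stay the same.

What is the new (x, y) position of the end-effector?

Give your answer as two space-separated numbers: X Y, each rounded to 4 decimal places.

Answer: 1.0511 -2.0649

Derivation:
joint[0] = (0.0000, 0.0000)  (base)
link 0: phi[0] = -145 = -145 deg
  cos(-145 deg) = -0.8192, sin(-145 deg) = -0.5736
  joint[1] = (0.0000, 0.0000) + 3.6 * (-0.8192, -0.5736) = (0.0000 + -2.9489, 0.0000 + -2.0649) = (-2.9489, -2.0649)
link 1: phi[1] = -145 + 145 = 0 deg
  cos(0 deg) = 1.0000, sin(0 deg) = 0.0000
  joint[2] = (-2.9489, -2.0649) + 4 * (1.0000, 0.0000) = (-2.9489 + 4.0000, -2.0649 + 0.0000) = (1.0511, -2.0649)
End effector: (1.0511, -2.0649)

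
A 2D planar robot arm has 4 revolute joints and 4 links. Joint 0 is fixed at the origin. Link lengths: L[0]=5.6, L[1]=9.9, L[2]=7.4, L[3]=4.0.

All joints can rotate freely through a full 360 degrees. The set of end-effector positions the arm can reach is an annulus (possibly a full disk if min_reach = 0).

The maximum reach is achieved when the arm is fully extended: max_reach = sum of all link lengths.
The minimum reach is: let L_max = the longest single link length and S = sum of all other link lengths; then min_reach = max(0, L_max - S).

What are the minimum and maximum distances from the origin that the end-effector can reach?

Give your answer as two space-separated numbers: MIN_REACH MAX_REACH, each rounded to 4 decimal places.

Link lengths: [5.6, 9.9, 7.4, 4.0]
max_reach = 5.6 + 9.9 + 7.4 + 4 = 26.9
L_max = max([5.6, 9.9, 7.4, 4.0]) = 9.9
S (sum of others) = 26.9 - 9.9 = 17
min_reach = max(0, 9.9 - 17) = max(0, -7.1) = 0

Answer: 0.0000 26.9000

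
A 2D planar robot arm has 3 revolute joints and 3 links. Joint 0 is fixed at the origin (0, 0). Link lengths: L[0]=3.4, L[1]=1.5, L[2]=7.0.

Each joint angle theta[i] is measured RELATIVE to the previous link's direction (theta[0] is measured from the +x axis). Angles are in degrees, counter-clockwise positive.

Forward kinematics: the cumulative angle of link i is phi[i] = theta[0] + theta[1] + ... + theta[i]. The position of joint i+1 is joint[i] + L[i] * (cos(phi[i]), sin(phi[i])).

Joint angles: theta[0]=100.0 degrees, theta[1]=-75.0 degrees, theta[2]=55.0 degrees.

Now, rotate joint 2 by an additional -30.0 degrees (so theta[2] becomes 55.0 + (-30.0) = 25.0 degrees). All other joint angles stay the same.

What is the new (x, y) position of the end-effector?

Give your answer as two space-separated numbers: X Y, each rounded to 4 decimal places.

joint[0] = (0.0000, 0.0000)  (base)
link 0: phi[0] = 100 = 100 deg
  cos(100 deg) = -0.1736, sin(100 deg) = 0.9848
  joint[1] = (0.0000, 0.0000) + 3.4 * (-0.1736, 0.9848) = (0.0000 + -0.5904, 0.0000 + 3.3483) = (-0.5904, 3.3483)
link 1: phi[1] = 100 + -75 = 25 deg
  cos(25 deg) = 0.9063, sin(25 deg) = 0.4226
  joint[2] = (-0.5904, 3.3483) + 1.5 * (0.9063, 0.4226) = (-0.5904 + 1.3595, 3.3483 + 0.6339) = (0.7691, 3.9823)
link 2: phi[2] = 100 + -75 + 25 = 50 deg
  cos(50 deg) = 0.6428, sin(50 deg) = 0.7660
  joint[3] = (0.7691, 3.9823) + 7 * (0.6428, 0.7660) = (0.7691 + 4.4995, 3.9823 + 5.3623) = (5.2686, 9.3446)
End effector: (5.2686, 9.3446)

Answer: 5.2686 9.3446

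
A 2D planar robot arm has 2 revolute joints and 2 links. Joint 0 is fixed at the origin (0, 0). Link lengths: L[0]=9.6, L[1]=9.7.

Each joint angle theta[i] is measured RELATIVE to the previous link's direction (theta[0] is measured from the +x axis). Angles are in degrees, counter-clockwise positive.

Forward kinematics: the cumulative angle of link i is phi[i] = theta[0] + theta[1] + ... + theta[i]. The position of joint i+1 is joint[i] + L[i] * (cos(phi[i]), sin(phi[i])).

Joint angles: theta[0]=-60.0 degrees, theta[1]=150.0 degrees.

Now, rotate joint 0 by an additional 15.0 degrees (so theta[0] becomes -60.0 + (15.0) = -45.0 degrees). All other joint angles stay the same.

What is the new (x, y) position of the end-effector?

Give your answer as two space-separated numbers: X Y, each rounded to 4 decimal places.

joint[0] = (0.0000, 0.0000)  (base)
link 0: phi[0] = -45 = -45 deg
  cos(-45 deg) = 0.7071, sin(-45 deg) = -0.7071
  joint[1] = (0.0000, 0.0000) + 9.6 * (0.7071, -0.7071) = (0.0000 + 6.7882, 0.0000 + -6.7882) = (6.7882, -6.7882)
link 1: phi[1] = -45 + 150 = 105 deg
  cos(105 deg) = -0.2588, sin(105 deg) = 0.9659
  joint[2] = (6.7882, -6.7882) + 9.7 * (-0.2588, 0.9659) = (6.7882 + -2.5105, -6.7882 + 9.3695) = (4.2777, 2.5813)
End effector: (4.2777, 2.5813)

Answer: 4.2777 2.5813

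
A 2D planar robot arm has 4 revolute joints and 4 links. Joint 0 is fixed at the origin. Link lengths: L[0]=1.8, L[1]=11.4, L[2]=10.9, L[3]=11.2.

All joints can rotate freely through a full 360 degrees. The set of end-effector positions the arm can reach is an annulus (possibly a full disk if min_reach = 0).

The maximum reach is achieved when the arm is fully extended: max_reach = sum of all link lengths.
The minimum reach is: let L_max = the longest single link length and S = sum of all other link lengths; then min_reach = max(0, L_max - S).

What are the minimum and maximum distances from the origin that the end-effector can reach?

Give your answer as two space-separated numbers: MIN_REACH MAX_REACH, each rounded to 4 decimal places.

Link lengths: [1.8, 11.4, 10.9, 11.2]
max_reach = 1.8 + 11.4 + 10.9 + 11.2 = 35.3
L_max = max([1.8, 11.4, 10.9, 11.2]) = 11.4
S (sum of others) = 35.3 - 11.4 = 23.9
min_reach = max(0, 11.4 - 23.9) = max(0, -12.5) = 0

Answer: 0.0000 35.3000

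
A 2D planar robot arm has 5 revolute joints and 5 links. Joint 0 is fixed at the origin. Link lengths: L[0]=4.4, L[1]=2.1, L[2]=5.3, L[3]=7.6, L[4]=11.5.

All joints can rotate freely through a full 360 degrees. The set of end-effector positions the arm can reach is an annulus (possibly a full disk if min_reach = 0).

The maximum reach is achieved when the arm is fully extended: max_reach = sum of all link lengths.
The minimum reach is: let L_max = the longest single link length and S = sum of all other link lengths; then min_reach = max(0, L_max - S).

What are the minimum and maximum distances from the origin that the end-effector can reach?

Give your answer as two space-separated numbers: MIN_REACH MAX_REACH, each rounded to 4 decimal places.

Link lengths: [4.4, 2.1, 5.3, 7.6, 11.5]
max_reach = 4.4 + 2.1 + 5.3 + 7.6 + 11.5 = 30.9
L_max = max([4.4, 2.1, 5.3, 7.6, 11.5]) = 11.5
S (sum of others) = 30.9 - 11.5 = 19.4
min_reach = max(0, 11.5 - 19.4) = max(0, -7.9) = 0

Answer: 0.0000 30.9000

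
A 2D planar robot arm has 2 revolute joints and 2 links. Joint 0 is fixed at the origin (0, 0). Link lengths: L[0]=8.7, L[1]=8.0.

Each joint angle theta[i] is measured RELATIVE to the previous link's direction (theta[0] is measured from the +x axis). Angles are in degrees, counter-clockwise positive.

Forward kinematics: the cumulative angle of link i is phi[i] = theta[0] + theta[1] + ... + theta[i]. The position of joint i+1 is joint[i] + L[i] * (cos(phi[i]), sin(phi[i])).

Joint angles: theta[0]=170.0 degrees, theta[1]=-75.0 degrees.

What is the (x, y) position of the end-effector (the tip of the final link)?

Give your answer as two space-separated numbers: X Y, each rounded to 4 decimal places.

Answer: -9.2651 9.4803

Derivation:
joint[0] = (0.0000, 0.0000)  (base)
link 0: phi[0] = 170 = 170 deg
  cos(170 deg) = -0.9848, sin(170 deg) = 0.1736
  joint[1] = (0.0000, 0.0000) + 8.7 * (-0.9848, 0.1736) = (0.0000 + -8.5678, 0.0000 + 1.5107) = (-8.5678, 1.5107)
link 1: phi[1] = 170 + -75 = 95 deg
  cos(95 deg) = -0.0872, sin(95 deg) = 0.9962
  joint[2] = (-8.5678, 1.5107) + 8 * (-0.0872, 0.9962) = (-8.5678 + -0.6972, 1.5107 + 7.9696) = (-9.2651, 9.4803)
End effector: (-9.2651, 9.4803)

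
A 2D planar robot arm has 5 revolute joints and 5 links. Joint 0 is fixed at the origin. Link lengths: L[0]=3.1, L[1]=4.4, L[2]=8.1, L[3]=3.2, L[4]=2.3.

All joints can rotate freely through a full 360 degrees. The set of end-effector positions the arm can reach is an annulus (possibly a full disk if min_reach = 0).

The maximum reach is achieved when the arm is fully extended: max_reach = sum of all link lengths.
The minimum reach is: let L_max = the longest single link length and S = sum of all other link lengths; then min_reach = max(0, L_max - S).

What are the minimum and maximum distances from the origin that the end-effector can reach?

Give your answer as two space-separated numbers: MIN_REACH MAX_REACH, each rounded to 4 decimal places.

Link lengths: [3.1, 4.4, 8.1, 3.2, 2.3]
max_reach = 3.1 + 4.4 + 8.1 + 3.2 + 2.3 = 21.1
L_max = max([3.1, 4.4, 8.1, 3.2, 2.3]) = 8.1
S (sum of others) = 21.1 - 8.1 = 13
min_reach = max(0, 8.1 - 13) = max(0, -4.9) = 0

Answer: 0.0000 21.1000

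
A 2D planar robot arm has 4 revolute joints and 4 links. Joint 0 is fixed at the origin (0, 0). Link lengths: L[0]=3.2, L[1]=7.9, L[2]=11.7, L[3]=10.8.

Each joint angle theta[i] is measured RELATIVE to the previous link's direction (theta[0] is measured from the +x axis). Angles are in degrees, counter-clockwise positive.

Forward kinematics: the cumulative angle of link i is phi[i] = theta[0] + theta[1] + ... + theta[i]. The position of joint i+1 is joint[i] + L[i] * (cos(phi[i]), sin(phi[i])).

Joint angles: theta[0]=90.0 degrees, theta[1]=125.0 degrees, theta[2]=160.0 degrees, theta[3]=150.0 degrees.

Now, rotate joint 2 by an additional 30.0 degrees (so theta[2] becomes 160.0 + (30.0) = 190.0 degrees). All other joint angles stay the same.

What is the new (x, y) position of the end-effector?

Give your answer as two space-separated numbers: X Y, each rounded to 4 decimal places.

joint[0] = (0.0000, 0.0000)  (base)
link 0: phi[0] = 90 = 90 deg
  cos(90 deg) = 0.0000, sin(90 deg) = 1.0000
  joint[1] = (0.0000, 0.0000) + 3.2 * (0.0000, 1.0000) = (0.0000 + 0.0000, 0.0000 + 3.2000) = (0.0000, 3.2000)
link 1: phi[1] = 90 + 125 = 215 deg
  cos(215 deg) = -0.8192, sin(215 deg) = -0.5736
  joint[2] = (0.0000, 3.2000) + 7.9 * (-0.8192, -0.5736) = (0.0000 + -6.4713, 3.2000 + -4.5313) = (-6.4713, -1.3313)
link 2: phi[2] = 90 + 125 + 190 = 405 deg
  cos(405 deg) = 0.7071, sin(405 deg) = 0.7071
  joint[3] = (-6.4713, -1.3313) + 11.7 * (0.7071, 0.7071) = (-6.4713 + 8.2731, -1.3313 + 8.2731) = (1.8018, 6.9419)
link 3: phi[3] = 90 + 125 + 190 + 150 = 555 deg
  cos(555 deg) = -0.9659, sin(555 deg) = -0.2588
  joint[4] = (1.8018, 6.9419) + 10.8 * (-0.9659, -0.2588) = (1.8018 + -10.4320, 6.9419 + -2.7952) = (-8.6302, 4.1466)
End effector: (-8.6302, 4.1466)

Answer: -8.6302 4.1466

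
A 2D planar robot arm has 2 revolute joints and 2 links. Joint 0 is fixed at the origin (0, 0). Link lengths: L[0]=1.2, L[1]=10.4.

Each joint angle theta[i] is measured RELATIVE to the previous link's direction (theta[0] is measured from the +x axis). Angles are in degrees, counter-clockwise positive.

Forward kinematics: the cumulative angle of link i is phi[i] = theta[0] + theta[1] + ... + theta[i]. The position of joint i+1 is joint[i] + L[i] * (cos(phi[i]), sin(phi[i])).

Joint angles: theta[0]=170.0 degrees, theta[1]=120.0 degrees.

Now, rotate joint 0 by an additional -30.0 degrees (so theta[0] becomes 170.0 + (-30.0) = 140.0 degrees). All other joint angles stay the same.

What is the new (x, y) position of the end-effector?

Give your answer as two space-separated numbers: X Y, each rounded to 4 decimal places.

joint[0] = (0.0000, 0.0000)  (base)
link 0: phi[0] = 140 = 140 deg
  cos(140 deg) = -0.7660, sin(140 deg) = 0.6428
  joint[1] = (0.0000, 0.0000) + 1.2 * (-0.7660, 0.6428) = (0.0000 + -0.9193, 0.0000 + 0.7713) = (-0.9193, 0.7713)
link 1: phi[1] = 140 + 120 = 260 deg
  cos(260 deg) = -0.1736, sin(260 deg) = -0.9848
  joint[2] = (-0.9193, 0.7713) + 10.4 * (-0.1736, -0.9848) = (-0.9193 + -1.8059, 0.7713 + -10.2420) = (-2.7252, -9.4707)
End effector: (-2.7252, -9.4707)

Answer: -2.7252 -9.4707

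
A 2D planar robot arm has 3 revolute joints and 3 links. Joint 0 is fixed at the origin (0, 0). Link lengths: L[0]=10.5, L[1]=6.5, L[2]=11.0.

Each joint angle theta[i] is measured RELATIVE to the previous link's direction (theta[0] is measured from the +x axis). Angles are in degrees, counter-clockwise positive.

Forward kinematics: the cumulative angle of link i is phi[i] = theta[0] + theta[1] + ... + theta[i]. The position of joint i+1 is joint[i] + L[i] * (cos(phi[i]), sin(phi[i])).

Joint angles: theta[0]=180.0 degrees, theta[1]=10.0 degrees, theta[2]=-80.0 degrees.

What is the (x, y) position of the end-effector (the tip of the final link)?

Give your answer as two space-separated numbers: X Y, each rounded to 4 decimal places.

Answer: -20.6635 9.2079

Derivation:
joint[0] = (0.0000, 0.0000)  (base)
link 0: phi[0] = 180 = 180 deg
  cos(180 deg) = -1.0000, sin(180 deg) = 0.0000
  joint[1] = (0.0000, 0.0000) + 10.5 * (-1.0000, 0.0000) = (0.0000 + -10.5000, 0.0000 + 0.0000) = (-10.5000, 0.0000)
link 1: phi[1] = 180 + 10 = 190 deg
  cos(190 deg) = -0.9848, sin(190 deg) = -0.1736
  joint[2] = (-10.5000, 0.0000) + 6.5 * (-0.9848, -0.1736) = (-10.5000 + -6.4013, 0.0000 + -1.1287) = (-16.9013, -1.1287)
link 2: phi[2] = 180 + 10 + -80 = 110 deg
  cos(110 deg) = -0.3420, sin(110 deg) = 0.9397
  joint[3] = (-16.9013, -1.1287) + 11 * (-0.3420, 0.9397) = (-16.9013 + -3.7622, -1.1287 + 10.3366) = (-20.6635, 9.2079)
End effector: (-20.6635, 9.2079)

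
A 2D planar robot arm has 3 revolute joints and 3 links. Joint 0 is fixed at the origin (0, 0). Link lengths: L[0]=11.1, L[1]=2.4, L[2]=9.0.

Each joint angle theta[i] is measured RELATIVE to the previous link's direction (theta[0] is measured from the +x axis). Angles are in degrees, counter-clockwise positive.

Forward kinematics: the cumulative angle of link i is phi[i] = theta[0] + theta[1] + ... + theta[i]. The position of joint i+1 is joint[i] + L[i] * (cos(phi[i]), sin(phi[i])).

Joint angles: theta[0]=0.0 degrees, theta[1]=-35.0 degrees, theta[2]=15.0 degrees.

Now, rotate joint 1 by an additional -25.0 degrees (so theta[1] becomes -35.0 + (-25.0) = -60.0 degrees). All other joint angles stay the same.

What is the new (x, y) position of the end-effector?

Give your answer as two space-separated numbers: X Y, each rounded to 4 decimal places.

joint[0] = (0.0000, 0.0000)  (base)
link 0: phi[0] = 0 = 0 deg
  cos(0 deg) = 1.0000, sin(0 deg) = 0.0000
  joint[1] = (0.0000, 0.0000) + 11.1 * (1.0000, 0.0000) = (0.0000 + 11.1000, 0.0000 + 0.0000) = (11.1000, 0.0000)
link 1: phi[1] = 0 + -60 = -60 deg
  cos(-60 deg) = 0.5000, sin(-60 deg) = -0.8660
  joint[2] = (11.1000, 0.0000) + 2.4 * (0.5000, -0.8660) = (11.1000 + 1.2000, 0.0000 + -2.0785) = (12.3000, -2.0785)
link 2: phi[2] = 0 + -60 + 15 = -45 deg
  cos(-45 deg) = 0.7071, sin(-45 deg) = -0.7071
  joint[3] = (12.3000, -2.0785) + 9 * (0.7071, -0.7071) = (12.3000 + 6.3640, -2.0785 + -6.3640) = (18.6640, -8.4424)
End effector: (18.6640, -8.4424)

Answer: 18.6640 -8.4424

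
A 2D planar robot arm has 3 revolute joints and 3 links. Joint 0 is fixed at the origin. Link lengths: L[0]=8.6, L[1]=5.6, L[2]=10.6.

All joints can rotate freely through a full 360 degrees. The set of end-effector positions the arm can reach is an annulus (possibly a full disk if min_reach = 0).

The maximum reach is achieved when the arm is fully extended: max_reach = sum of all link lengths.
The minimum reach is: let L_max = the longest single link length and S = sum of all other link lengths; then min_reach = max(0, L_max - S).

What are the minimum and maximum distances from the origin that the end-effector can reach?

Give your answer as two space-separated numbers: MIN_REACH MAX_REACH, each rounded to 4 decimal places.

Link lengths: [8.6, 5.6, 10.6]
max_reach = 8.6 + 5.6 + 10.6 = 24.8
L_max = max([8.6, 5.6, 10.6]) = 10.6
S (sum of others) = 24.8 - 10.6 = 14.2
min_reach = max(0, 10.6 - 14.2) = max(0, -3.6) = 0

Answer: 0.0000 24.8000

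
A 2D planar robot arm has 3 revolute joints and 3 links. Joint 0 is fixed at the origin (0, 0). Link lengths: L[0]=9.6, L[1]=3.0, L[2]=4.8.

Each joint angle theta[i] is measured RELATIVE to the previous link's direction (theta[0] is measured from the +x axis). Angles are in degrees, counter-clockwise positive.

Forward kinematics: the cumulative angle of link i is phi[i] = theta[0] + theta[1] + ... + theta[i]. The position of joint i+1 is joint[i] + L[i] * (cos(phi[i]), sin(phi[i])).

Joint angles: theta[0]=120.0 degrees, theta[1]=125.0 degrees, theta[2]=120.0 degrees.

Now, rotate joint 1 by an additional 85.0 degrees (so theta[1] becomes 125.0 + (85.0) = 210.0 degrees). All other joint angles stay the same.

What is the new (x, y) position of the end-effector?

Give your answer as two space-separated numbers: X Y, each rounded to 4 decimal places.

joint[0] = (0.0000, 0.0000)  (base)
link 0: phi[0] = 120 = 120 deg
  cos(120 deg) = -0.5000, sin(120 deg) = 0.8660
  joint[1] = (0.0000, 0.0000) + 9.6 * (-0.5000, 0.8660) = (0.0000 + -4.8000, 0.0000 + 8.3138) = (-4.8000, 8.3138)
link 1: phi[1] = 120 + 210 = 330 deg
  cos(330 deg) = 0.8660, sin(330 deg) = -0.5000
  joint[2] = (-4.8000, 8.3138) + 3 * (0.8660, -0.5000) = (-4.8000 + 2.5981, 8.3138 + -1.5000) = (-2.2019, 6.8138)
link 2: phi[2] = 120 + 210 + 120 = 450 deg
  cos(450 deg) = 0.0000, sin(450 deg) = 1.0000
  joint[3] = (-2.2019, 6.8138) + 4.8 * (0.0000, 1.0000) = (-2.2019 + 0.0000, 6.8138 + 4.8000) = (-2.2019, 11.6138)
End effector: (-2.2019, 11.6138)

Answer: -2.2019 11.6138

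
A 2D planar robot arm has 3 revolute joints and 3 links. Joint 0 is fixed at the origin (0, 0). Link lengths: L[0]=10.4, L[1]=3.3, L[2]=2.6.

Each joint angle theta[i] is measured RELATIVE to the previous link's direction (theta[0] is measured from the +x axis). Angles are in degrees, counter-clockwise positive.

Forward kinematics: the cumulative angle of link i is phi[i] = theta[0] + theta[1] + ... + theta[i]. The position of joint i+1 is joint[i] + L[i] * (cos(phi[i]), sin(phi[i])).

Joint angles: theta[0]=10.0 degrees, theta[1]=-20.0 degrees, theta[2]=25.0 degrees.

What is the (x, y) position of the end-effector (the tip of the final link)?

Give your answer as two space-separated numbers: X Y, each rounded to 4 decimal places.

joint[0] = (0.0000, 0.0000)  (base)
link 0: phi[0] = 10 = 10 deg
  cos(10 deg) = 0.9848, sin(10 deg) = 0.1736
  joint[1] = (0.0000, 0.0000) + 10.4 * (0.9848, 0.1736) = (0.0000 + 10.2420, 0.0000 + 1.8059) = (10.2420, 1.8059)
link 1: phi[1] = 10 + -20 = -10 deg
  cos(-10 deg) = 0.9848, sin(-10 deg) = -0.1736
  joint[2] = (10.2420, 1.8059) + 3.3 * (0.9848, -0.1736) = (10.2420 + 3.2499, 1.8059 + -0.5730) = (13.4919, 1.2329)
link 2: phi[2] = 10 + -20 + 25 = 15 deg
  cos(15 deg) = 0.9659, sin(15 deg) = 0.2588
  joint[3] = (13.4919, 1.2329) + 2.6 * (0.9659, 0.2588) = (13.4919 + 2.5114, 1.2329 + 0.6729) = (16.0033, 1.9058)
End effector: (16.0033, 1.9058)

Answer: 16.0033 1.9058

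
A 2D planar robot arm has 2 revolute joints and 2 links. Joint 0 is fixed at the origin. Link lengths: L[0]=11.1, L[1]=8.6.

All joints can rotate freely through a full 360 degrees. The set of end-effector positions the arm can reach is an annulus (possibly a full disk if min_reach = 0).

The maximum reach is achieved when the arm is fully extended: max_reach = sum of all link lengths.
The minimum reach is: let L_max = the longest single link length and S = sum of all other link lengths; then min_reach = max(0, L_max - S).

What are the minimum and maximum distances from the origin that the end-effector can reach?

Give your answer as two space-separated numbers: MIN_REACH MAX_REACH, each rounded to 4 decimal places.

Link lengths: [11.1, 8.6]
max_reach = 11.1 + 8.6 = 19.7
L_max = max([11.1, 8.6]) = 11.1
S (sum of others) = 19.7 - 11.1 = 8.6
min_reach = max(0, 11.1 - 8.6) = max(0, 2.5) = 2.5

Answer: 2.5000 19.7000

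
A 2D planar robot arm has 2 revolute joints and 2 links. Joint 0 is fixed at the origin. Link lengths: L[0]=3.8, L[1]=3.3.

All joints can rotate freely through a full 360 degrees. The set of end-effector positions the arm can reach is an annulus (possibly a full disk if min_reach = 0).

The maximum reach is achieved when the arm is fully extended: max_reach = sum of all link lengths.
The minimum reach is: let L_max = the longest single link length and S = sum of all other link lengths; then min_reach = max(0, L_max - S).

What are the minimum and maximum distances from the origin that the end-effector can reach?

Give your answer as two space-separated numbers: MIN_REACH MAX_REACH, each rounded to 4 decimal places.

Answer: 0.5000 7.1000

Derivation:
Link lengths: [3.8, 3.3]
max_reach = 3.8 + 3.3 = 7.1
L_max = max([3.8, 3.3]) = 3.8
S (sum of others) = 7.1 - 3.8 = 3.3
min_reach = max(0, 3.8 - 3.3) = max(0, 0.5) = 0.5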